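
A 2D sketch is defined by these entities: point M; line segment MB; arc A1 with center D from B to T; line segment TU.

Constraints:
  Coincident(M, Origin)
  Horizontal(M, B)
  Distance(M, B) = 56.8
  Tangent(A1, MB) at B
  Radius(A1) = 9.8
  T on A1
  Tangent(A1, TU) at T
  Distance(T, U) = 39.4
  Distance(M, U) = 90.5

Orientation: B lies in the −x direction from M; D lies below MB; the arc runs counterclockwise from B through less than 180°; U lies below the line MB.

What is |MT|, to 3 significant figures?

66.3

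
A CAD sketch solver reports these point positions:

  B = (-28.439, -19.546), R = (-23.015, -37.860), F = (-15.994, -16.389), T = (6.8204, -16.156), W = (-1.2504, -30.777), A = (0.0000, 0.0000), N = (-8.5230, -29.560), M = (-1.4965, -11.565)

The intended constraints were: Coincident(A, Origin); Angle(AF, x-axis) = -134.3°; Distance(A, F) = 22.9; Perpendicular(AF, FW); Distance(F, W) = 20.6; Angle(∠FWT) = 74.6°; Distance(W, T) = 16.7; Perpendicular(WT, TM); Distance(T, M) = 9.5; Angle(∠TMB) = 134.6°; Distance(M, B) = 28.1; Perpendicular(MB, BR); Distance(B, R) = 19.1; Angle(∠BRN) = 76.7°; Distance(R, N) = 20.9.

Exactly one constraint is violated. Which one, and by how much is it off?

Distance(R, N) = 20.9 — off by 4.20.

A = (0.00, 0.00) ✓; AF at -134.3° ✓; |AF| = 22.90 ✓; ∠(AF, FW) = 90.00° ✓; |FW| = 20.60 ✓; ∠FWT = 74.60° ✓; |WT| = 16.70 ✓; ∠(WT, TM) = 90.00° ✓; |TM| = 9.500 ✓; ∠TMB = 134.6° ✓; |MB| = 28.10 ✓; ∠(MB, BR) = 90.00° ✓; |BR| = 19.10 ✓; ∠BRN = 76.70° ✓; |RN| = 16.70 ✗.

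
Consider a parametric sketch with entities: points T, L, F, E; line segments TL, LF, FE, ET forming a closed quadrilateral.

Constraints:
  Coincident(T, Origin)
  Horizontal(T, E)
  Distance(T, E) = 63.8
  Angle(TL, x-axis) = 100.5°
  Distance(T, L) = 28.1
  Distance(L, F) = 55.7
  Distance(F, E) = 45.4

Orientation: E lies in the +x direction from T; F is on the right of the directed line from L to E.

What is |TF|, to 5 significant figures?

30.852

Checks: |LF| = 55.70 ✓; |FE| = 45.40 ✓.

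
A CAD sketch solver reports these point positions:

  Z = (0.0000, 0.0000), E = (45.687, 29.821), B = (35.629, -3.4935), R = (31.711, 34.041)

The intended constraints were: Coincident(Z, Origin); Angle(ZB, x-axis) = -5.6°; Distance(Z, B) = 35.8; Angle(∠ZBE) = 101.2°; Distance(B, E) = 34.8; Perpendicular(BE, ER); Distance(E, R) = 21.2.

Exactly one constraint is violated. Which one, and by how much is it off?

Distance(E, R) = 21.2 — off by 6.60.

Z = (0.00, 0.00) ✓; ZB at -5.600° ✓; |ZB| = 35.80 ✓; ∠ZBE = 101.2° ✓; |BE| = 34.80 ✓; ∠(BE, ER) = 90.00° ✓; |ER| = 14.60 ✗.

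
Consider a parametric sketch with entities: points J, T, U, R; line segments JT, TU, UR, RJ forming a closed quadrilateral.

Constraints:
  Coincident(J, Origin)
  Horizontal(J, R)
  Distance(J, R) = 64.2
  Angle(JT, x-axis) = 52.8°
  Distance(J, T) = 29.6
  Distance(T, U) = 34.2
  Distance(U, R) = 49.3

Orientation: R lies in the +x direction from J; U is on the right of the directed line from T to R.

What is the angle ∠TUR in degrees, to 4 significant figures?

74.52°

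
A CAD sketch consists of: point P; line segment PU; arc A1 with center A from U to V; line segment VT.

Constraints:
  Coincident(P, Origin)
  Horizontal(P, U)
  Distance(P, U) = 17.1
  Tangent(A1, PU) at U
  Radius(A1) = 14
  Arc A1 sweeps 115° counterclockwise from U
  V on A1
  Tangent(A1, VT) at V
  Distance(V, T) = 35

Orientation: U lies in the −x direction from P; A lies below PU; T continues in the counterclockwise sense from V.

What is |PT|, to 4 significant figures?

53.77

On A1, U sits at bearing 90° from A; a 115° counterclockwise sweep puts V at bearing 205°, so V = A + 14.0·(cos 205°, sin 205°) = (-29.79, -19.92). Since A1 is tangent to VT there, AV ⟂ VT, so VT runs along (−sin 205°, cos 205°); with |VT| = 35.0, T = (-15.00, -51.64). Then |PT| = |T − P| = 53.77.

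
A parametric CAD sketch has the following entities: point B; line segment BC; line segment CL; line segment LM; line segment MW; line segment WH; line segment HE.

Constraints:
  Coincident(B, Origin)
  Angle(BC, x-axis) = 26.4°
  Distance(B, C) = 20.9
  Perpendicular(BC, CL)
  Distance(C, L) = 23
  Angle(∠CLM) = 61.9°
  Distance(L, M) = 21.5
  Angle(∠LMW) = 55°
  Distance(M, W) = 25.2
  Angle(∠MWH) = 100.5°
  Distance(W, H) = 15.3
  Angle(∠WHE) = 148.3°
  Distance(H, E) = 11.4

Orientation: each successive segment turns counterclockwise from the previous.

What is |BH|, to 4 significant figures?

36.35

B is at the origin; BC runs at 26.4° with length 20.9, so C = (18.72, 9.293). The perpendicularity gives CL at right angles to BC, so CL runs at 116.4°; with |CL| = 23.0, L = (8.494, 29.89). ∠CLM = 61.9° gives LM at -125.5° from the x-axis; with |LM| = 21.5, M = (-3.991, 12.39). ∠LMW = 55.0° gives MW at -0.5000° from the x-axis; with |MW| = 25.2, W = (21.21, 12.17). ∠MWH = 100.5° gives WH at 79.00° from the x-axis; with |WH| = 15.3, H = (24.13, 27.19). Then |BH| = |H − B| = 36.35.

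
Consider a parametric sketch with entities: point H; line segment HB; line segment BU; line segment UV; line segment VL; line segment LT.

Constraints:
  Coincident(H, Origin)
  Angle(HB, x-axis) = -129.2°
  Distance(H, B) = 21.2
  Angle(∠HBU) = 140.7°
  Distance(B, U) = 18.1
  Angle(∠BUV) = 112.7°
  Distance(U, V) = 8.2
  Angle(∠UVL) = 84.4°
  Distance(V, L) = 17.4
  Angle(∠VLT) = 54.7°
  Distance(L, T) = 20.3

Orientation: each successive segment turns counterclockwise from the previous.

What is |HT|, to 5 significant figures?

33.925

H is at the origin; HB runs at -129.2° with length 21.2, so B = (-13.399, -16.429). ∠HBU = 140.7° gives BU at -89.900° from the x-axis; with |BU| = 18.1, U = (-13.367, -34.529). ∠BUV = 112.7° gives UV at -22.600° from the x-axis; with |UV| = 8.2, V = (-5.7971, -37.680). ∠UVL = 84.4° gives VL at 73.000° from the x-axis; with |VL| = 17.4, L = (-0.70984, -21.040). ∠VLT = 54.7° gives LT at -161.70° from the x-axis; with |LT| = 20.3, T = (-19.983, -27.414). Then |HT| = |T − H| = 33.925.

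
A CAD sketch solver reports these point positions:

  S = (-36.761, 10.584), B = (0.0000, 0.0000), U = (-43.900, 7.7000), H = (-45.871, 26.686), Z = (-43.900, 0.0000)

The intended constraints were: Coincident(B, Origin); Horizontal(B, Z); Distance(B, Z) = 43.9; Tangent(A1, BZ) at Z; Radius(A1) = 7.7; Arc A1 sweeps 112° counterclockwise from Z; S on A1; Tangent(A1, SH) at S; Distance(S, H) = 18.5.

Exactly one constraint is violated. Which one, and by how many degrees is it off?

Tangent(A1, SH) at S — off by 7.50°.

B = (0.00, 0.00) ✓; B.y = 0.00, Z.y = 0.00 ✓; |BZ| = 43.90 ✓; ∠(UZ, ZB) = 90.00° ✓; |UZ| = 7.700 ✓; bearing(U→S) − bearing(U→Z) = 112.0° ✓; |US| = 7.700 ✓; ∠(US, SH) = 82.50° ✗; |SH| = 18.50 ✓.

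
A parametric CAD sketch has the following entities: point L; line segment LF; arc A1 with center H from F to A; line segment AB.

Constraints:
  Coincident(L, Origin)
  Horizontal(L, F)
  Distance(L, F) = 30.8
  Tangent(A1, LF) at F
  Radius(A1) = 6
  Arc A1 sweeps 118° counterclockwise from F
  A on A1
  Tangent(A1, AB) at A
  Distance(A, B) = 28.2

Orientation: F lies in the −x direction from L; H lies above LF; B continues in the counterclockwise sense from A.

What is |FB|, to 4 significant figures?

34.64

L is at the origin; LF is horizontal with |LF| = 30.8 and F on the −x side, so F = (-30.80, 0.000). Since A1 is tangent to LF there, HF ⟂ LF, so H = F + (0, 6) = (-30.80, 6.000). On A1, F sits at bearing -90° from H; a 118° counterclockwise sweep puts A at bearing 28°, so A = H + 6.0·(cos 28°, sin 28°) = (-25.50, 8.817). A1 meets AB tangentially, so HA is at right angles to AB, so AB runs along (−sin 28°, cos 28°); with |AB| = 28.2, B = (-38.74, 33.72). Then |FB| = |B − F| = 34.64.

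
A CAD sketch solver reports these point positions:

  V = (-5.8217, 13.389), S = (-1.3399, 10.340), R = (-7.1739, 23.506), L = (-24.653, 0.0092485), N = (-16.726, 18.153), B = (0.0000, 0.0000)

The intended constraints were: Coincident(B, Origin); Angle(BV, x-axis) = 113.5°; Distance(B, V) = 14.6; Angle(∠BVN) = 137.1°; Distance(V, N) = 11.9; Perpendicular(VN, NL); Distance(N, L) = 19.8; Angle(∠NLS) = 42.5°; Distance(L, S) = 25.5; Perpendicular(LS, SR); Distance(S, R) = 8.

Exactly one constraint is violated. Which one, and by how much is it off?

Distance(S, R) = 8 — off by 6.40.

B = (0.00, 0.00) ✓; BV at 113.5° ✓; |BV| = 14.60 ✓; ∠BVN = 137.1° ✓; |VN| = 11.90 ✓; ∠(VN, NL) = 90.00° ✓; |NL| = 19.80 ✓; ∠NLS = 42.50° ✓; |LS| = 25.50 ✓; ∠(LS, SR) = 90.00° ✓; |SR| = 14.40 ✗.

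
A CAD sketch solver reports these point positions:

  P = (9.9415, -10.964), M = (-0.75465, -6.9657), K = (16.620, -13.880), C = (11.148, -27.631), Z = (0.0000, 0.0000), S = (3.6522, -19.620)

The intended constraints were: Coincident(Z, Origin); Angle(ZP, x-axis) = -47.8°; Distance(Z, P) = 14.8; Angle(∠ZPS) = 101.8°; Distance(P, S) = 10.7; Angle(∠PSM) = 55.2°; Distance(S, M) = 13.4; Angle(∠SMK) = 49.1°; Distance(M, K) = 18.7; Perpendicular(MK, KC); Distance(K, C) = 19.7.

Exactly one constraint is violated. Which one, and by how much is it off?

Distance(K, C) = 19.7 — off by 4.90.

Z = (0.00, 0.00) ✓; ZP at -47.80° ✓; |ZP| = 14.80 ✓; ∠ZPS = 101.8° ✓; |PS| = 10.70 ✓; ∠PSM = 55.20° ✓; |SM| = 13.40 ✓; ∠SMK = 49.10° ✓; |MK| = 18.70 ✓; ∠(MK, KC) = 90.00° ✓; |KC| = 14.80 ✗.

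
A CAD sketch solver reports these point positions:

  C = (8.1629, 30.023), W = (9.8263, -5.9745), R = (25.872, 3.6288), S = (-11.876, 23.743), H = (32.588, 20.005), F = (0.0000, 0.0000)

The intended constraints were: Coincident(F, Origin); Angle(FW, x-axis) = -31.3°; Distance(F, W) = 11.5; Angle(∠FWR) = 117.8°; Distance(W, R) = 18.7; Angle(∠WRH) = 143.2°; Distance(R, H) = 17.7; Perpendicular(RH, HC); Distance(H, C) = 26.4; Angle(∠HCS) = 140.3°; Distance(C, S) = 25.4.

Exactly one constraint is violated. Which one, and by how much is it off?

Distance(C, S) = 25.4 — off by 4.40.

F = (0.00, 0.00) ✓; FW at -31.30° ✓; |FW| = 11.50 ✓; ∠FWR = 117.8° ✓; |WR| = 18.70 ✓; ∠WRH = 143.2° ✓; |RH| = 17.70 ✓; ∠(RH, HC) = 90.00° ✓; |HC| = 26.40 ✓; ∠HCS = 140.3° ✓; |CS| = 21.00 ✗.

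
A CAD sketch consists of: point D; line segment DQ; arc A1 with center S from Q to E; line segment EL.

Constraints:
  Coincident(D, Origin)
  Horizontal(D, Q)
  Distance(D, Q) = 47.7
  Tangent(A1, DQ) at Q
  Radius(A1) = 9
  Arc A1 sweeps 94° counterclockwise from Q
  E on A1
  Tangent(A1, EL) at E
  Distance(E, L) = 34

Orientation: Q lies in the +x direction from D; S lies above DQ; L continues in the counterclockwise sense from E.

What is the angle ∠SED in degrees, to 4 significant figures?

5.641°

Since A1 is tangent to DQ there, SQ ⟂ DQ, so S = Q + (0, 9) = (47.70, 9.000). On A1, Q sits at bearing -90° from S; a 94° counterclockwise sweep puts E at bearing 4°, so E = S + 9.0·(cos 4°, sin 4°) = (56.68, 9.628). Then cos ∠SED = ES·ED / (|ES||ED|), giving 5.641°.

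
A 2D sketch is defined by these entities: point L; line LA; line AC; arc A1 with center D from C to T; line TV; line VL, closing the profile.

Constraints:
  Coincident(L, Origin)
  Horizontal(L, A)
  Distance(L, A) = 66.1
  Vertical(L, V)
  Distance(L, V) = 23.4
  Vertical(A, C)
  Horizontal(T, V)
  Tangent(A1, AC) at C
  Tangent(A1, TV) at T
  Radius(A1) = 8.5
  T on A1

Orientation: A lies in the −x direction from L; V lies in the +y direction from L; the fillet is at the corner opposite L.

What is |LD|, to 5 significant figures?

59.496

L is at the origin; LA is horizontal with |LA| = 66.1 and A on the −x side, so A = (-66.100, 0.0000). L and V share the same x with |LV| = 23.4 and V on the +y side, so V = (0.0000, 23.400). The virtual corner opposite L is at (-66.100, 23.400). The tangent condition forces DC to be normal to AC and the tangent condition forces DT to be normal to TV, with radius 8.5, so the center D sits 8.5 in from both sides at D = (-57.600, 14.900). Then |LD| = |D − L| = 59.496.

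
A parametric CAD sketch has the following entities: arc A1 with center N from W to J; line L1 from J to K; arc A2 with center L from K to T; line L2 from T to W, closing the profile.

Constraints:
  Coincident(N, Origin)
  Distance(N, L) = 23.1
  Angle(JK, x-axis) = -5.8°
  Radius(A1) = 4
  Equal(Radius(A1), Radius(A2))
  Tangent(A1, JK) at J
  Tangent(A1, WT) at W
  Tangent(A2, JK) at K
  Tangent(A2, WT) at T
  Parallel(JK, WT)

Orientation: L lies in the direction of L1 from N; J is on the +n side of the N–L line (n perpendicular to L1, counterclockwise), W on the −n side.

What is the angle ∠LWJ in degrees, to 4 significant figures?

80.18°

The slot axis is L1's direction at -5.8°, so u = (cos -5.8°, sin -5.8°) = (0.9949, -0.1011) and n = (−sin -5.8°, cos -5.8°) = (0.1011, 0.9949). N is at the origin and L lies 23.1 along u from N, so L = 23.1·u = (22.98, -2.334). Tangency of A1 to both parallel lines with radius 4.0 puts J and W at N ± 4.0·n: J = (0.4042, 3.980), W = (-0.4042, -3.980). Then cos ∠LWJ = WL·WJ / (|WL||WJ|), giving 80.18°.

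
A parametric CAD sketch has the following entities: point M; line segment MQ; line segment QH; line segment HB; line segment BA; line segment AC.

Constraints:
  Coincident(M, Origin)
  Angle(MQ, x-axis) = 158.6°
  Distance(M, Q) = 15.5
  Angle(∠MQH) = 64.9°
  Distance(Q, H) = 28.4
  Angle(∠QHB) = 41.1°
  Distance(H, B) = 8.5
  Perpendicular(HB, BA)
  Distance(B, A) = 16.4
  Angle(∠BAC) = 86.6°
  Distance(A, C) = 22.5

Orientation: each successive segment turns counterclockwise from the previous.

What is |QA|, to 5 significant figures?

13.099

∠QHB = 41.1° gives HB at 52.600° from the x-axis; with |HB| = 8.5, B = (-7.4360, -15.933). The perpendicularity gives BA at right angles to HB, so BA runs at 142.60°; with |BA| = 16.4, A = (-20.464, -5.9717). Then |QA| = |A − Q| = 13.099.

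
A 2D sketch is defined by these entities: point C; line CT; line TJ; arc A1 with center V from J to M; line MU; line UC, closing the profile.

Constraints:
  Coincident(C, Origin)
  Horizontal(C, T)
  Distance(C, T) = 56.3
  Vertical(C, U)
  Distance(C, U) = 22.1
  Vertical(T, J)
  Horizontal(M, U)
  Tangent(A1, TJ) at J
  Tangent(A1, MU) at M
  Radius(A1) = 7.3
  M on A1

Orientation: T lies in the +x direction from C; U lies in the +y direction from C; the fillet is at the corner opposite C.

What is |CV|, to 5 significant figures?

51.186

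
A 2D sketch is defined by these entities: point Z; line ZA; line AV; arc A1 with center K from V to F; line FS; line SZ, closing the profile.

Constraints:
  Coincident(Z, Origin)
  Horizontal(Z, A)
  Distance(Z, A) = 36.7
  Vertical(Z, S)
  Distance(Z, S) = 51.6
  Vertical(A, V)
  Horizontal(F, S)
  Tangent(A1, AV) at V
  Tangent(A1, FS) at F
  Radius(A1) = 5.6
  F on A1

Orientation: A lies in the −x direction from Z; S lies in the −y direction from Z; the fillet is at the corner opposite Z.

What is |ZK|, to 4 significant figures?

55.53

Z and S share the same x with |ZS| = 51.6 and S on the −y side, so S = (0.000, -51.60). The virtual corner opposite Z is at (-36.70, -51.60). Since A1 is tangent to AV there, KV ⟂ AV and tangency of A1 to FS means the radius KF is perpendicular to FS, with radius 5.6, so the center K sits 5.6 in from both sides at K = (-31.10, -46.00). Then |ZK| = |K − Z| = 55.53.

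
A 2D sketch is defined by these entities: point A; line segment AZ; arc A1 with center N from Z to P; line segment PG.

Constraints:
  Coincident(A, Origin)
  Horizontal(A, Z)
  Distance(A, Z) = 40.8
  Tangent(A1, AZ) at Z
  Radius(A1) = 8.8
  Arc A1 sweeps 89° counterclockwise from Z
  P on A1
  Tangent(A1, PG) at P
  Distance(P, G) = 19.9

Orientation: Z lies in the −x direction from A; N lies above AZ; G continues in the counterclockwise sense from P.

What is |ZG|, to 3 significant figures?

30.0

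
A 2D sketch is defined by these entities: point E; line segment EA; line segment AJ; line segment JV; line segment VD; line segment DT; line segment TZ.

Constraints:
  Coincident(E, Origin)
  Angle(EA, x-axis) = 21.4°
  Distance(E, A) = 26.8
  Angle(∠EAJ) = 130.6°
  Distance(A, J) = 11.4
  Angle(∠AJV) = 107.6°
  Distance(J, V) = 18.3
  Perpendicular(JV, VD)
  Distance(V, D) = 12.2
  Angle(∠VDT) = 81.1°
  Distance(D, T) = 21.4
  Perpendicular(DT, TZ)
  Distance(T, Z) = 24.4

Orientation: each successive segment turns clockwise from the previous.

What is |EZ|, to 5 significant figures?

49.822

E is at the origin; EA runs at 21.4° with length 26.8, so A = (24.952, 9.7787). ∠EAJ = 130.6° gives AJ at -28.000° from the x-axis; with |AJ| = 11.4, J = (35.018, 4.4267). ∠AJV = 107.6° gives JV at -100.40° from the x-axis; with |JV| = 18.3, V = (31.714, -13.573). JV ⟂ VD, so VD runs at 169.60°; with |VD| = 12.2, D = (19.715, -11.370). ∠VDT = 81.1° gives DT at 70.700° from the x-axis; with |DT| = 21.4, T = (26.788, 8.8270). DT ⟂ TZ, so TZ runs at -19.300°; with |TZ| = 24.4, Z = (49.817, 0.76249). Then |EZ| = |Z − E| = 49.822.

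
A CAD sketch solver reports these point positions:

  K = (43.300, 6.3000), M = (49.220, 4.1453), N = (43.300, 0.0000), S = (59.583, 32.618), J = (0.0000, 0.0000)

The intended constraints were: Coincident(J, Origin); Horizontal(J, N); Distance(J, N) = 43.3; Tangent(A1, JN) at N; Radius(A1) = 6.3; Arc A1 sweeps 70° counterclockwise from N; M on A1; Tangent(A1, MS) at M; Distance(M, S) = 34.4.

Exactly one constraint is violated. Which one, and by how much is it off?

Distance(M, S) = 34.4 — off by 4.10.

J = (0.00, 0.00) ✓; J.y = 0.00, N.y = 0.00 ✓; |JN| = 43.30 ✓; ∠(KN, NJ) = 90.00° ✓; |KN| = 6.300 ✓; bearing(K→M) − bearing(K→N) = 70.00° ✓; |KM| = 6.300 ✓; ∠(KM, MS) = 90.00° ✓; |MS| = 30.30 ✗.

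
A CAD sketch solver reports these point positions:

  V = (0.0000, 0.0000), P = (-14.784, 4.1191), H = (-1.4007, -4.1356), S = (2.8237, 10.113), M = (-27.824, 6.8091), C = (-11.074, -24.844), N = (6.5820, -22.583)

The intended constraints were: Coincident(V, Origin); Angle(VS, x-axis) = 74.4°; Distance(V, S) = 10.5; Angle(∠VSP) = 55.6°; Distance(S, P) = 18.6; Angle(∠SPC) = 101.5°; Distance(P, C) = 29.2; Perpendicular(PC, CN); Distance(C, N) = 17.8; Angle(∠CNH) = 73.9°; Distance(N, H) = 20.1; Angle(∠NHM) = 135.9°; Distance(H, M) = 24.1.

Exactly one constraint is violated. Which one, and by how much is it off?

Distance(H, M) = 24.1 — off by 4.50.

V = (0.00, 0.00) ✓; VS at 74.40° ✓; |VS| = 10.50 ✓; ∠VSP = 55.60° ✓; |SP| = 18.60 ✓; ∠SPC = 101.5° ✓; |PC| = 29.20 ✓; ∠(PC, CN) = 90.00° ✓; |CN| = 17.80 ✓; ∠CNH = 73.90° ✓; |NH| = 20.10 ✓; ∠NHM = 135.9° ✓; |HM| = 28.60 ✗.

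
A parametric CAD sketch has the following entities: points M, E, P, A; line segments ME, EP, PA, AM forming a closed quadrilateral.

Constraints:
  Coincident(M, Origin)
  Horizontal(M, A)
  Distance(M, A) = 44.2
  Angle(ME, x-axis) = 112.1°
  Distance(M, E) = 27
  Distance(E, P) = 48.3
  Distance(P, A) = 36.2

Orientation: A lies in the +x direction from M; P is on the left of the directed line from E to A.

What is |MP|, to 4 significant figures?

51.26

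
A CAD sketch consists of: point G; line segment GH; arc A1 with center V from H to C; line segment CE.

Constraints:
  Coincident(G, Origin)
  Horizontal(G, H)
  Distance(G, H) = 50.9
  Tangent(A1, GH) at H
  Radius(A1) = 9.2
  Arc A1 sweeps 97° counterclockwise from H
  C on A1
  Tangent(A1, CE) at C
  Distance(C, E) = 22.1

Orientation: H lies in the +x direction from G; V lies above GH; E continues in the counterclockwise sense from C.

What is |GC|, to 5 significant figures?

60.912

G is at the origin; G and H share the same y with |GH| = 50.9 and H on the +x side, so H = (50.900, 0.0000). The tangent condition forces VH to be normal to GH, so V = H + (0, 9.2) = (50.900, 9.2000). On A1, H sits at bearing -90° from V; a 97° counterclockwise sweep puts C at bearing 7°, so C = V + 9.2·(cos 7°, sin 7°) = (60.031, 10.321). Then |GC| = |C − G| = 60.912.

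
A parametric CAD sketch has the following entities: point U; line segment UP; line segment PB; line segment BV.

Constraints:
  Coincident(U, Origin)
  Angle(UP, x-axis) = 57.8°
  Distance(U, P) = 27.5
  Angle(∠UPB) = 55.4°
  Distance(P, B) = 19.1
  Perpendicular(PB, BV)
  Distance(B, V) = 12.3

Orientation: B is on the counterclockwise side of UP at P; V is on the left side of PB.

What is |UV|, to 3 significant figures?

10.9

∠UPB = 55.4°, so PB runs at 57.8° + (180° − 55.4°) = 182° from the x-axis; with |PB| = 19.1, B = P + 19.1·(cos 182°, sin 182°) = (-4.43, 22.5). PB is perpendicular to BV; with |BV| = 12.3 on the left of PB, V = B + 12.3·(0.0419, -0.999) = (-3.91, 10.2). Then |UV| = |V − U| = 10.9.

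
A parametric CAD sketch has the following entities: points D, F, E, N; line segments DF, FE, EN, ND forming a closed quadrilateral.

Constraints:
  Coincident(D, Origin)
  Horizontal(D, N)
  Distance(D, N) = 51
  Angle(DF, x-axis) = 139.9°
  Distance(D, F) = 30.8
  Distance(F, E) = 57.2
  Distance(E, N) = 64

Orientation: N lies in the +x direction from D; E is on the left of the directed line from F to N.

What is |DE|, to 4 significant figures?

59.91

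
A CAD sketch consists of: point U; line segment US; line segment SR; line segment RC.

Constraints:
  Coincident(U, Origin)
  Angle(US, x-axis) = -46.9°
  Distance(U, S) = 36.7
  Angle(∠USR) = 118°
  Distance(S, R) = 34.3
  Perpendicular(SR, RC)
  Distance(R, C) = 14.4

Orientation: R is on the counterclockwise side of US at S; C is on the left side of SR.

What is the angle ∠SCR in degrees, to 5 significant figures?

67.226°

U is at the origin; US runs at -46.9° with length 36.7, so S = 36.7·(cos -46.9°, sin -46.9°) = (25.076, -26.797). ∠USR = 118.0°, so SR runs at -46.9° + (180° − 118.0°) = 15.100° from the x-axis; with |SR| = 34.3, R = S + 34.3·(cos 15.100°, sin 15.100°) = (58.192, -17.862). The perpendicularity gives RC at right angles to SR; with |RC| = 14.4 on the left of SR, C = R + 14.4·(-0.26050, 0.96547) = (54.441, -3.9588). Then cos ∠SCR = CS·CR / (|CS||CR|), giving 67.226°.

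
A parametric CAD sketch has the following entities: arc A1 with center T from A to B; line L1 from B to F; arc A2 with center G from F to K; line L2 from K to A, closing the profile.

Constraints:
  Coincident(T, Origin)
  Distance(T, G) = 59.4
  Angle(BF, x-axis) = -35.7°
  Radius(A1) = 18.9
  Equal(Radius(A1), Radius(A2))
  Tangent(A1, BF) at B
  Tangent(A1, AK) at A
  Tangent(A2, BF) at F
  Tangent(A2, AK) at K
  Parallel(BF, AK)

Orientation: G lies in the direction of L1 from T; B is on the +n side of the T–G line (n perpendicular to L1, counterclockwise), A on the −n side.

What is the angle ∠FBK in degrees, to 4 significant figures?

32.47°

The slot axis is L1's direction at -35.7°, so u = (cos -35.7°, sin -35.7°) = (0.8121, -0.5835) and n = (−sin -35.7°, cos -35.7°) = (0.5835, 0.8121). T is at the origin and G lies 59.4 along u from T, so G = 59.4·u = (48.24, -34.66). Tangency of A1 to both parallel lines with radius 18.9 puts B and A at T ± 18.9·n: B = (11.03, 15.35), A = (-11.03, -15.35). Equal radii place F and K the same way about G: F = G + 18.9·n = (59.27, -19.31), K = G − 18.9·n = (37.21, -50.01). Then cos ∠FBK = BF·BK / (|BF||BK|), giving 32.47°.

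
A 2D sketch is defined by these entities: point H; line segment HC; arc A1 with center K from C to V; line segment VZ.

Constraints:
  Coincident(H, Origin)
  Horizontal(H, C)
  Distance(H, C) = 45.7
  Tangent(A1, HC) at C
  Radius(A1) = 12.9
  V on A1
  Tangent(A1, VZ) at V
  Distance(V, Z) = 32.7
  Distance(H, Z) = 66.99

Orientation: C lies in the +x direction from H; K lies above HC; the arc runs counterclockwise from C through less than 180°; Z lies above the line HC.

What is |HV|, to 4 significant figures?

60.36

Checks: |KV| = 12.90 ✓; ∠(KV, VZ) = 90.00° ✓; |VZ| = 32.70 ✓; |HZ| = 66.99 ✓.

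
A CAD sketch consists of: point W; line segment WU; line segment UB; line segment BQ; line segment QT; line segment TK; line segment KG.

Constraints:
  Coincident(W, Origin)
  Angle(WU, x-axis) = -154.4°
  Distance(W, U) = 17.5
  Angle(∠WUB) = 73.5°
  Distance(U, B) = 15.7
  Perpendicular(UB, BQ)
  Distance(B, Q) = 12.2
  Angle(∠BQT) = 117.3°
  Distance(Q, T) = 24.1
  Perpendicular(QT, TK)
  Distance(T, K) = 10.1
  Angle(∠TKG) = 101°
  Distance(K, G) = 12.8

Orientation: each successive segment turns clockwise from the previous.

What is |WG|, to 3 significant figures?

11.7

W is at the origin; WU runs at -154.4° with length 17.5, so U = (-15.8, -7.56). ∠WUB = 73.5° gives UB at 99.1° from the x-axis; with |UB| = 15.7, B = (-18.3, 7.94). UB ⟂ BQ, so BQ runs at 9.10°; with |BQ| = 12.2, Q = (-6.22, 9.87). ∠BQT = 117.3° gives QT at -53.6° from the x-axis; with |QT| = 24.1, T = (8.08, -9.53). QT is perpendicular to TK, so TK runs at -144°; with |TK| = 10.1, K = (-0.0467, -15.5). ∠TKG = 101.0° gives KG at 137° from the x-axis; with |KG| = 12.8, G = (-9.47, -6.86). Then |WG| = |G − W| = 11.7.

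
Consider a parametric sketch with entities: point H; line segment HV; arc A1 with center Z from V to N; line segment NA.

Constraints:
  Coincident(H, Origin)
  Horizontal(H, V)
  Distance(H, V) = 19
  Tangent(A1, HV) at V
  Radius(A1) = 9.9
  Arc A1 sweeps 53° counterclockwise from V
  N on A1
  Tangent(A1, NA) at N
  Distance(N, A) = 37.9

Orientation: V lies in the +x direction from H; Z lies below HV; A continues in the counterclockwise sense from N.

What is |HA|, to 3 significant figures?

36.2

H is at the origin; HV is horizontal with |HV| = 19.0 and V on the +x side, so V = (19.0, 0.00). The tangent condition forces ZV to be normal to HV, so Z = V + (0, -9.9) = (19.0, -9.90). On A1, V sits at bearing 90° from Z; a 53° counterclockwise sweep puts N at bearing 143°, so N = Z + 9.9·(cos 143°, sin 143°) = (11.1, -3.94). Since A1 is tangent to NA there, ZN ⟂ NA, so NA runs along (−sin 143°, cos 143°); with |NA| = 37.9, A = (-11.7, -34.2). Then |HA| = |A − H| = 36.2.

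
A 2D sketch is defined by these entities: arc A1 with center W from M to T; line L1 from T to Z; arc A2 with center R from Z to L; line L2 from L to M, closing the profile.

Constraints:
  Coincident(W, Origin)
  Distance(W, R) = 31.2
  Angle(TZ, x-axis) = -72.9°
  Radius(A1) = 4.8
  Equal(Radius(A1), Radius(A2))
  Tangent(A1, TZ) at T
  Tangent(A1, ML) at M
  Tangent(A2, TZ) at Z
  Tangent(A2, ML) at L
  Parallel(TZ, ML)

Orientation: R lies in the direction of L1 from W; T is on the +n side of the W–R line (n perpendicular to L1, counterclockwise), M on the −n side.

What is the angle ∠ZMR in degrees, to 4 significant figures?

8.357°

Tangency of A1 to both parallel lines with radius 4.8 puts T and M at W ± 4.8·n: T = (4.588, 1.411), M = (-4.588, -1.411). Equal radii place Z and L the same way about R: Z = R + 4.8·n = (13.76, -28.41), L = R − 4.8·n = (4.586, -31.23). Then cos ∠ZMR = MZ·MR / (|MZ||MR|), giving 8.357°.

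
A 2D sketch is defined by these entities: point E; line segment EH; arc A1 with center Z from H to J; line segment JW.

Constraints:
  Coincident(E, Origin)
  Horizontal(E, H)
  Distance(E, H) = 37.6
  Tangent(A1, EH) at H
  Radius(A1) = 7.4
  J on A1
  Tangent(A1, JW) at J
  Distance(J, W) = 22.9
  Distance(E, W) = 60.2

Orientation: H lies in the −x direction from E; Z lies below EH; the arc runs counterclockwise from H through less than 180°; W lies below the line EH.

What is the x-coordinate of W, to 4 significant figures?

-55.37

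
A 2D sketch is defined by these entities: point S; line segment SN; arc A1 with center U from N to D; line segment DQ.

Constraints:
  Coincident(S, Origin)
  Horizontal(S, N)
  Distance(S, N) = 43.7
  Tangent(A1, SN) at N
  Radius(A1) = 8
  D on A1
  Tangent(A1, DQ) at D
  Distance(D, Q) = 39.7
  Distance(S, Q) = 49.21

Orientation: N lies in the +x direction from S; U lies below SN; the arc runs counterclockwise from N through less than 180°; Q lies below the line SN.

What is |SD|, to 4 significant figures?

36.52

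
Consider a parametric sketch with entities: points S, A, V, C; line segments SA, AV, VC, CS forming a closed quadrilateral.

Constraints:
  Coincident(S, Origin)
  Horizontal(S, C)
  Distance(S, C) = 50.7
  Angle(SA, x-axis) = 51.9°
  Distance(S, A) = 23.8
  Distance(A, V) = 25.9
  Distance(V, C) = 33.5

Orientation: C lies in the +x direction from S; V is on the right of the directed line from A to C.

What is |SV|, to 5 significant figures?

19.238

Checks: |AV| = 25.90 ✓; |VC| = 33.50 ✓.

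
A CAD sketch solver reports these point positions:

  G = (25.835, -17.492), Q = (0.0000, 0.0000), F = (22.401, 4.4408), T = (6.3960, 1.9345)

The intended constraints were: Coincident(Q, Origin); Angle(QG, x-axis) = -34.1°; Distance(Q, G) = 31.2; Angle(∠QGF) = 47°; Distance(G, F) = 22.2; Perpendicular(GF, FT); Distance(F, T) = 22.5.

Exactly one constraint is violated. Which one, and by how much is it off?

Distance(F, T) = 22.5 — off by 6.30.

Q = (0.00, 0.00) ✓; QG at -34.10° ✓; |QG| = 31.20 ✓; ∠QGF = 47.00° ✓; |GF| = 22.20 ✓; ∠(GF, FT) = 90.00° ✓; |FT| = 16.20 ✗.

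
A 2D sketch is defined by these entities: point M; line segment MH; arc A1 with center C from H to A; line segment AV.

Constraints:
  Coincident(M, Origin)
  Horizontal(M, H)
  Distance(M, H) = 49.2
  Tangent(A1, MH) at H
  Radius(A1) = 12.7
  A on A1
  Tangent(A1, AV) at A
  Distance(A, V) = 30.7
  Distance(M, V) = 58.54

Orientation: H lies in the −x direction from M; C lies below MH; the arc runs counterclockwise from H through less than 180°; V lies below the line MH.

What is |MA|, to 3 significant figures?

62.4

M is at the origin; MH is horizontal with |MH| = 49.2 and H on the −x side, so H = (-49.2, 0.00). A1 meets MH tangentially, so CH is at right angles to MH, so C = H + (0, -12.7) = (-49.2, -12.7). Since CA ⟂ AV (tangency), |CV| = √(12.7² + 30.7²) = 33.2 regardless of where A sits on A1. So V lies on both circle(M, 58.54) and circle(C, 33.2); the below-MH intersection is V = (-38.5, -44.1). A is the foot of the tangent from V: A = (-58.7, -21.1).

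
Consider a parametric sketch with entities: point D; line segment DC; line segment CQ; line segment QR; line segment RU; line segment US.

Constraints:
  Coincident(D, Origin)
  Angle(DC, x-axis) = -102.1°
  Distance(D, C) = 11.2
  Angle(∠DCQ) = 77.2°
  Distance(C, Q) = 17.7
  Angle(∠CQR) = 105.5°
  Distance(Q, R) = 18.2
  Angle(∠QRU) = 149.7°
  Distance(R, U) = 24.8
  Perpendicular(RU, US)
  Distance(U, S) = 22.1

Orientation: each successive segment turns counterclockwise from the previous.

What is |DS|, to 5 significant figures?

26.086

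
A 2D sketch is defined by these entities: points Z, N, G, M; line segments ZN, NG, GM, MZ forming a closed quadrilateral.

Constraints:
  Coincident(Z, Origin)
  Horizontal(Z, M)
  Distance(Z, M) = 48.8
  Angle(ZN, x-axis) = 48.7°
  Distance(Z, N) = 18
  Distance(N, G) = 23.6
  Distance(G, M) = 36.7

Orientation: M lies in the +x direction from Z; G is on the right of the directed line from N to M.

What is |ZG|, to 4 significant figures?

16.81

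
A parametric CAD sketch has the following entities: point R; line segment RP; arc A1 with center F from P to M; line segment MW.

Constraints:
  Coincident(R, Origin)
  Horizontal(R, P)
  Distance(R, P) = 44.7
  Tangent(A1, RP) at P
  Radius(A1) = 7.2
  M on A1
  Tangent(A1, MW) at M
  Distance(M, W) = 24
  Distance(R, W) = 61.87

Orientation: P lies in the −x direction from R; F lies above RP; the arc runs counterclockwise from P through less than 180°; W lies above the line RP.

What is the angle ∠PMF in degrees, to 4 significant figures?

26.00°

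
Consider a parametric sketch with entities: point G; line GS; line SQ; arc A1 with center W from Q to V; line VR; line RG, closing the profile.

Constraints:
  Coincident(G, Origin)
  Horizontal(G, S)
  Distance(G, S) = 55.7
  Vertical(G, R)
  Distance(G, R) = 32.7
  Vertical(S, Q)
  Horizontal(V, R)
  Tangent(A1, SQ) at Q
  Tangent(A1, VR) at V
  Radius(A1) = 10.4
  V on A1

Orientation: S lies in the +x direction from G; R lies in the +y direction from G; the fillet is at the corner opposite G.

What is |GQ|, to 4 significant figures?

60.00

G is at the origin; G and S share the same y with |GS| = 55.7 and S on the +x side, so S = (55.70, 0.000). G and R share the same x with |GR| = 32.7 and R on the +y side, so R = (0.000, 32.70). The virtual corner opposite G is at (55.70, 32.70). Since A1 is tangent to SQ there, WQ ⟂ SQ and the tangent condition forces WV to be normal to VR, with radius 10.4, so the center W sits 10.4 in from both sides at W = (45.30, 22.30). That places the tangent points at Q = (55.70, 22.30) on SQ and V = (45.30, 32.70) on VR. Then |GQ| = |Q − G| = 60.00.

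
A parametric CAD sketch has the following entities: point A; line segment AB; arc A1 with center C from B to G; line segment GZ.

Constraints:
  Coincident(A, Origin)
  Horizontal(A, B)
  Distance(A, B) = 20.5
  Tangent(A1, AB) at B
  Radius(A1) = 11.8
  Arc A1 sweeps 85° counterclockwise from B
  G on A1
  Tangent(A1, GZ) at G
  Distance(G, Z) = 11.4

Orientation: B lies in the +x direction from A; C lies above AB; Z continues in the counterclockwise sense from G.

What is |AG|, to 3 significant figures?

34.0

Tangency of A1 to AB means the radius CB is perpendicular to AB, so C = B + (0, 11.8) = (20.5, 11.8). On A1, B sits at bearing -90° from C; an 85° counterclockwise sweep puts G at bearing -5°, so G = C + 11.8·(cos -5°, sin -5°) = (32.3, 10.8). Then |AG| = |G − A| = 34.0.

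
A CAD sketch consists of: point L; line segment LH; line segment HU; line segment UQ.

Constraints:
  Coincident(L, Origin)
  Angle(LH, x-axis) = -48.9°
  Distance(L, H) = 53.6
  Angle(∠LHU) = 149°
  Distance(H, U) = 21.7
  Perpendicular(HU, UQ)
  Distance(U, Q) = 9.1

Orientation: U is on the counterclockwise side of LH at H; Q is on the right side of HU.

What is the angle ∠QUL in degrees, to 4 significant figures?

112.2°

∠LHU = 149.0°, so HU runs at -48.9° + (180° − 149.0°) = -17.90° from the x-axis; with |HU| = 21.7, U = H + 21.7·(cos -17.90°, sin -17.90°) = (55.88, -47.06). HU ⟂ UQ; with |UQ| = 9.1 on the right of HU, Q = U + 9.1·(-0.3074, -0.9516) = (53.09, -55.72). Then cos ∠QUL = UQ·UL / (|UQ||UL|), giving 112.2°.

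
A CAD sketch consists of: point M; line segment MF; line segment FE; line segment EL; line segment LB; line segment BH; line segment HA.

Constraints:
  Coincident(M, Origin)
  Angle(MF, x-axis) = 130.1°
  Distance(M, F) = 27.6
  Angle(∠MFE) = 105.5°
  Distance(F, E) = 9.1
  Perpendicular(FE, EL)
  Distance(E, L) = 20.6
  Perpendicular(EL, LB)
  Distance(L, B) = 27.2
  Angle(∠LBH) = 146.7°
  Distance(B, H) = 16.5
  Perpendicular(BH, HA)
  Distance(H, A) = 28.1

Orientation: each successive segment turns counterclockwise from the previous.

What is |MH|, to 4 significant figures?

28.77

M is at the origin; MF runs at 130.1° with length 27.6, so F = (-17.78, 21.11). ∠MFE = 105.5° gives FE at -155.4° from the x-axis; with |FE| = 9.1, E = (-26.05, 17.32). The perpendicularity gives EL at right angles to FE, so EL runs at -65.40°; with |EL| = 20.6, L = (-17.48, -1.407). EL is perpendicular to LB, so LB runs at 24.60°; with |LB| = 27.2, B = (7.255, 9.916). ∠LBH = 146.7° gives BH at 57.90° from the x-axis; with |BH| = 16.5, H = (16.02, 23.89). Then |MH| = |H − M| = 28.77.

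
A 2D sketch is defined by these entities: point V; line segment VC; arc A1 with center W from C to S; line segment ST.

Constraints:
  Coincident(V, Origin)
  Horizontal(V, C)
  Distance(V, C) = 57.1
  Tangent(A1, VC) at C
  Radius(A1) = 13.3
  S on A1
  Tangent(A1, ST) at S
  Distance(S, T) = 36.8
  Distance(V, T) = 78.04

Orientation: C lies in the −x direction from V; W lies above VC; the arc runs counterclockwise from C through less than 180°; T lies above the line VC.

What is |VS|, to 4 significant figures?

48.18

Checks: ∠(WC, CV) = 90.00° ✓; |WS| = 13.30 ✓; ∠(WS, ST) = 90.00° ✓; |ST| = 36.80 ✓; |VT| = 78.04 ✓.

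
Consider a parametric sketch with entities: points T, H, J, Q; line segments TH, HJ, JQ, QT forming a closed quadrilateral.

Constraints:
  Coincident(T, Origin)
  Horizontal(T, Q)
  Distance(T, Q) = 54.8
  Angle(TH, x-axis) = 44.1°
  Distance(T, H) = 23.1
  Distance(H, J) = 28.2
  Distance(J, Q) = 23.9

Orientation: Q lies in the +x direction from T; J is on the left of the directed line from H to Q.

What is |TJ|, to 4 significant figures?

49.20

T is at the origin; TQ is horizontal with |TQ| = 54.8 and Q in +x, so Q = (54.8, 0). TH runs at 44.1° with |TH| = 23.1, so H = (16.59, 16.08). J is determined by |HJ| = 28.2 and |JQ| = 23.9 together: it lies at the intersection of circle(H, 28.2) and circle(Q, 23.9). With |HQ| = 41.46, the foot of the radical line on HQ is 23.43 from H and the perpendicular offset is √(28.2² − 23.43²) = 15.69. Taking the left-of-HQ solution: J = (44.27, 21.46).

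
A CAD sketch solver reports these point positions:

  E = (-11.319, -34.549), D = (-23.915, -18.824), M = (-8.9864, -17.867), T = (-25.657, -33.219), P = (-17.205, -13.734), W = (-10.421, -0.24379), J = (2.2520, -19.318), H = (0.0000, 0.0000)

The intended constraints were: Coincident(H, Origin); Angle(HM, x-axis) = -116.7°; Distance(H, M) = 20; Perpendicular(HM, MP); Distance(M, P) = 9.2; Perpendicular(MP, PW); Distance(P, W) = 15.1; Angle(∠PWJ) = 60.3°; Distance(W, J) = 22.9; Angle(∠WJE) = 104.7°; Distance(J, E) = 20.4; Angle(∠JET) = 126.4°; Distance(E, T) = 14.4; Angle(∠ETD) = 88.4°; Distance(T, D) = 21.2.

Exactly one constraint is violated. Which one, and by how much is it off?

Distance(T, D) = 21.2 — off by 6.70.

H = (0.00, 0.00) ✓; HM at -116.7° ✓; |HM| = 20.00 ✓; ∠(HM, MP) = 90.00° ✓; |MP| = 9.199 ✓; ∠(MP, PW) = 90.00° ✓; |PW| = 15.10 ✓; ∠PWJ = 60.30° ✓; |WJ| = 22.90 ✓; ∠WJE = 104.7° ✓; |JE| = 20.40 ✓; ∠JET = 126.4° ✓; |ET| = 14.40 ✓; ∠ETD = 88.40° ✓; |TD| = 14.50 ✗.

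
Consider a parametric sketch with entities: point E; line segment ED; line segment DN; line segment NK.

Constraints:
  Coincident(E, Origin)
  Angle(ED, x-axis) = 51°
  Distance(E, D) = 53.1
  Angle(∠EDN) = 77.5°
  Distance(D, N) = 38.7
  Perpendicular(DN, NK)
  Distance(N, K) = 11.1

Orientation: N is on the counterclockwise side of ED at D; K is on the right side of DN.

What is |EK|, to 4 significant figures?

68.57

∠EDN = 77.5°, so DN runs at 51.0° + (180° − 77.5°) = 153.5° from the x-axis; with |DN| = 38.7, N = D + 38.7·(cos 153.5°, sin 153.5°) = (-1.217, 58.53). DN is perpendicular to NK; with |NK| = 11.1 on the right of DN, K = N + 11.1·(0.4462, 0.8949) = (3.736, 68.47). Then |EK| = |K − E| = 68.57.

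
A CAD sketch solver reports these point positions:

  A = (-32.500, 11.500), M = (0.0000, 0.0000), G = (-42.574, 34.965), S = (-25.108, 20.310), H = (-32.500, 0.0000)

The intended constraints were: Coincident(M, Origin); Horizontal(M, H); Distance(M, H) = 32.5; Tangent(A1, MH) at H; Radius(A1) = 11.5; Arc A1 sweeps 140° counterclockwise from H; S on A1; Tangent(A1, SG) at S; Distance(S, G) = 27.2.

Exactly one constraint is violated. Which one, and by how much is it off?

Distance(S, G) = 27.2 — off by 4.40.

M = (0.00, 0.00) ✓; M.y = 0.00, H.y = 0.00 ✓; |MH| = 32.50 ✓; ∠(AH, HM) = 90.00° ✓; |AH| = 11.50 ✓; bearing(A→S) − bearing(A→H) = 140.0° ✓; |AS| = 11.50 ✓; ∠(AS, SG) = 90.00° ✓; |SG| = 22.80 ✗.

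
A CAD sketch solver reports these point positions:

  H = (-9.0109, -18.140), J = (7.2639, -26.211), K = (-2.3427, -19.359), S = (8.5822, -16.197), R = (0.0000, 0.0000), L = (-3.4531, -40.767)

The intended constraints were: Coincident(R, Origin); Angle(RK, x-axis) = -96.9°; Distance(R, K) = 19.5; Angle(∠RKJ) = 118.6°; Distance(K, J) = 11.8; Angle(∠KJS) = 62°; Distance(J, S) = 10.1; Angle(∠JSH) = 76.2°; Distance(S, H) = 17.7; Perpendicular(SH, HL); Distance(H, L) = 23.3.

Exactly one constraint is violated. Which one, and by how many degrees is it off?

Perpendicular(SH, HL) — off by 7.50°.

R = (0.00, 0.00) ✓; RK at -96.90° ✓; |RK| = 19.50 ✓; ∠RKJ = 118.6° ✓; |KJ| = 11.80 ✓; ∠KJS = 62.00° ✓; |JS| = 10.10 ✓; ∠JSH = 76.20° ✓; |SH| = 17.70 ✓; ∠(SH, HL) = 97.50° ✗; |HL| = 23.30 ✓.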